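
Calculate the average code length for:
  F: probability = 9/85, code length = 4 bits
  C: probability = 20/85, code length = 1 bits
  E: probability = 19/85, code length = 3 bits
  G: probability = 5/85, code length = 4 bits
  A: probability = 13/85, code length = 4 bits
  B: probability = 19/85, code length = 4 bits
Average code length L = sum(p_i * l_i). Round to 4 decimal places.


Weighted contributions p_i * l_i:
  F: (9/85) * 4 = 36/85
  C: (20/85) * 1 = 20/85
  E: (19/85) * 3 = 57/85
  G: (5/85) * 4 = 20/85
  A: (13/85) * 4 = 52/85
  B: (19/85) * 4 = 76/85
Sum = (36 + 20 + 57 + 20 + 52 + 76)/85 = 261/85

L = 261/85 = 3.0706 bits/symbol


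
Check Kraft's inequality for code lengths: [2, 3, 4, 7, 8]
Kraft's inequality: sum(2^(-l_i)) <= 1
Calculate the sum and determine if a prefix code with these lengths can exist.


Sum = 2^(-2) + 2^(-3) + 2^(-4) + 2^(-7) + 2^(-8)
    = 0.25 + 0.125 + 0.0625 + 0.0078125 + 0.00390625
    = 115/256 = 0.44921875
Since 0.44921875 <= 1, Kraft's inequality IS satisfied.
A prefix code with these lengths CAN exist.

Kraft sum = 0.44921875. Satisfied.


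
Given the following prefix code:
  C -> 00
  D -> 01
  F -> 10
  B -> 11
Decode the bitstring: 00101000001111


Decoding step by step:
Bits 00 -> C
Bits 10 -> F
Bits 10 -> F
Bits 00 -> C
Bits 00 -> C
Bits 11 -> B
Bits 11 -> B


Decoded message: CFFCCBB


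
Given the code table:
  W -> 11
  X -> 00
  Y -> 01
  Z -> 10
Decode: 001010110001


Decoding:
00 -> X
10 -> Z
10 -> Z
11 -> W
00 -> X
01 -> Y


Result: XZZWXY


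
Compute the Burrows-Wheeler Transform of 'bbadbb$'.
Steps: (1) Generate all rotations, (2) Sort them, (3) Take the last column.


Rotations (sorted):
  0: $bbadbb -> last char: b
  1: adbb$bb -> last char: b
  2: b$bbadb -> last char: b
  3: badbb$b -> last char: b
  4: bb$bbad -> last char: d
  5: bbadbb$ -> last char: $
  6: dbb$bba -> last char: a


BWT = bbbbd$a


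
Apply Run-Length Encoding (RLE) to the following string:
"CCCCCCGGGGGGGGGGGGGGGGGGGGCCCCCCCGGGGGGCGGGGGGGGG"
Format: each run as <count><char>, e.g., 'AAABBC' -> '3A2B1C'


Scanning runs left to right:
  i=0: run of 'C' x 6 -> '6C'
  i=6: run of 'G' x 20 -> '20G'
  i=26: run of 'C' x 7 -> '7C'
  i=33: run of 'G' x 6 -> '6G'
  i=39: run of 'C' x 1 -> '1C'
  i=40: run of 'G' x 9 -> '9G'

RLE = 6C20G7C6G1C9G


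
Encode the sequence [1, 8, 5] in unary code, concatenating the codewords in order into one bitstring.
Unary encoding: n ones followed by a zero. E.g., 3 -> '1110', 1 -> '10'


Encode each number as n ones followed by a terminating 0:
  1 -> 10 (2 bits)
  8 -> 111111110 (9 bits)
  5 -> 111110 (6 bits)
Total length = 2 + 9 + 6 = 17 bits.

Unary([1, 8, 5]) = 10111111110111110 (17 bits)


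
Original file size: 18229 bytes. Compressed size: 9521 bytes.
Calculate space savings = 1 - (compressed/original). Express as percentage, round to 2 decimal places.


ratio = compressed/original = 9521/18229 = 0.5223
savings = 1 - ratio = 1 - 0.5223 = 0.4777
as a percentage: 0.4777 * 100 = 47.77%

Space savings = 1 - 9521/18229 = 47.77%


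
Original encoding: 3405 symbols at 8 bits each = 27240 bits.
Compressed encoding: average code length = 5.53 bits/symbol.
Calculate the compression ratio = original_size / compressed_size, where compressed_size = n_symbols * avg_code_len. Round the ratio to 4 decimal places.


original_size = n_symbols * orig_bits = 3405 * 8 = 27240 bits
compressed_size = n_symbols * avg_code_len = 3405 * 5.53 = 18829.65 bits
ratio = original_size / compressed_size = 27240 / 18829.65 = 1.4467

Compression ratio = 1.4467


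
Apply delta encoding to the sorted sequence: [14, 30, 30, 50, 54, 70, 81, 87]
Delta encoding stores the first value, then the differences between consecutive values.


First value: 14
Deltas:
  30 - 14 = 16
  30 - 30 = 0
  50 - 30 = 20
  54 - 50 = 4
  70 - 54 = 16
  81 - 70 = 11
  87 - 81 = 6


Delta encoded: [14, 16, 0, 20, 4, 16, 11, 6]


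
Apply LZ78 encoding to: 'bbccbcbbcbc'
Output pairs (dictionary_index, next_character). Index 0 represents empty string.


LZ78 encoding steps:
Dictionary: {0: ''}
Step 1: w='' (idx 0), next='b' -> output (0, 'b'), add 'b' as idx 1
Step 2: w='b' (idx 1), next='c' -> output (1, 'c'), add 'bc' as idx 2
Step 3: w='' (idx 0), next='c' -> output (0, 'c'), add 'c' as idx 3
Step 4: w='bc' (idx 2), next='b' -> output (2, 'b'), add 'bcb' as idx 4
Step 5: w='bcb' (idx 4), next='c' -> output (4, 'c'), add 'bcbc' as idx 5


Encoded: [(0, 'b'), (1, 'c'), (0, 'c'), (2, 'b'), (4, 'c')]


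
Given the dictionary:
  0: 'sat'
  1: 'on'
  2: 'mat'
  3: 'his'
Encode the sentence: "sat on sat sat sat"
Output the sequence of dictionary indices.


Look up each word in the dictionary:
  'sat' -> 0
  'on' -> 1
  'sat' -> 0
  'sat' -> 0
  'sat' -> 0

Encoded: [0, 1, 0, 0, 0]


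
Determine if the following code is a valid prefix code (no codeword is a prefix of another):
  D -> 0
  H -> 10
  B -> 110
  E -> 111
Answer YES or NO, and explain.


Checking each pair (does one codeword prefix another?):
  D='0' vs H='10': no prefix
  D='0' vs B='110': no prefix
  D='0' vs E='111': no prefix
  H='10' vs D='0': no prefix
  H='10' vs B='110': no prefix
  H='10' vs E='111': no prefix
  B='110' vs D='0': no prefix
  B='110' vs H='10': no prefix
  B='110' vs E='111': no prefix
  E='111' vs D='0': no prefix
  E='111' vs H='10': no prefix
  E='111' vs B='110': no prefix
No violation found over all pairs.

YES -- this is a valid prefix code. No codeword is a prefix of any other codeword.


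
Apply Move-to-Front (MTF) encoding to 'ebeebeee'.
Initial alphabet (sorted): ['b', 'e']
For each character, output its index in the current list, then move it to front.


MTF encoding:
'e': index 1 in ['b', 'e'] -> ['e', 'b']
'b': index 1 in ['e', 'b'] -> ['b', 'e']
'e': index 1 in ['b', 'e'] -> ['e', 'b']
'e': index 0 in ['e', 'b'] -> ['e', 'b']
'b': index 1 in ['e', 'b'] -> ['b', 'e']
'e': index 1 in ['b', 'e'] -> ['e', 'b']
'e': index 0 in ['e', 'b'] -> ['e', 'b']
'e': index 0 in ['e', 'b'] -> ['e', 'b']


Output: [1, 1, 1, 0, 1, 1, 0, 0]


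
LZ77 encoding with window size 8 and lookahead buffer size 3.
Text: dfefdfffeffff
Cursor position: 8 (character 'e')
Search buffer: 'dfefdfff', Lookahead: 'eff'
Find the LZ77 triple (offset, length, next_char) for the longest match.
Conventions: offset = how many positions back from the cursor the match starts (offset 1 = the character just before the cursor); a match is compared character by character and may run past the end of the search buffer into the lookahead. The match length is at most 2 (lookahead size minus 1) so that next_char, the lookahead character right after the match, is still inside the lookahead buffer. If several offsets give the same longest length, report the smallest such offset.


Try each offset into the search buffer:
  offset=1 (pos 7, char 'f'): match length 0
  offset=2 (pos 6, char 'f'): match length 0
  offset=3 (pos 5, char 'f'): match length 0
  offset=4 (pos 4, char 'd'): match length 0
  offset=5 (pos 3, char 'f'): match length 0
  offset=6 (pos 2, char 'e'): match length 2
  offset=7 (pos 1, char 'f'): match length 0
  offset=8 (pos 0, char 'd'): match length 0
Longest match has length 2 at offset 6.
next_char = character at position 8 + 2 = 10 -> 'f'

Best match: offset=6, length=2 (matching 'ef' starting at position 2)
LZ77 triple: (6, 2, 'f')


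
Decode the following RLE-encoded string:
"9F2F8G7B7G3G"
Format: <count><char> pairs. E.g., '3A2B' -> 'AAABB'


Expanding each <count><char> pair:
  9F -> 'FFFFFFFFF'
  2F -> 'FF'
  8G -> 'GGGGGGGG'
  7B -> 'BBBBBBB'
  7G -> 'GGGGGGG'
  3G -> 'GGG'

Decoded = FFFFFFFFFFFGGGGGGGGBBBBBBBGGGGGGGGGG


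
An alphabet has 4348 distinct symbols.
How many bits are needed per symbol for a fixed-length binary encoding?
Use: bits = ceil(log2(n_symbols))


log2(4348) = 12.0861
Bracket: 2^12 = 4096 < 4348 <= 2^13 = 8192
So ceil(log2(4348)) = 13

bits = ceil(log2(4348)) = ceil(12.0861) = 13 bits


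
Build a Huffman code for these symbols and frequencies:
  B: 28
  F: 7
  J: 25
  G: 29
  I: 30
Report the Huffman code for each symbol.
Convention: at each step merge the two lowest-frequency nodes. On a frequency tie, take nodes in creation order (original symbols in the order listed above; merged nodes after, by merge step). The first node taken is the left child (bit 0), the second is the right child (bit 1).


Huffman tree construction:
Step 1: Merge F(7) + J(25) = 32
Step 2: Merge B(28) + G(29) = 57
Step 3: Merge I(30) + (F+J)(32) = 62
Step 4: Merge (B+G)(57) + (I+(F+J))(62) = 119
Read each symbol's code off the tree from the root (left child = 0, right child = 1).

Codes:
  B: 00 (length 2)
  F: 110 (length 3)
  J: 111 (length 3)
  G: 01 (length 2)
  I: 10 (length 2)
Average code length: 270/119 = 2.2689 bits/symbol


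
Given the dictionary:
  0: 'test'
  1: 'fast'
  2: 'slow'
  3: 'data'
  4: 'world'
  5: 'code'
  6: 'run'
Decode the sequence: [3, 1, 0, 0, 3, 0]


Look up each index in the dictionary:
  3 -> 'data'
  1 -> 'fast'
  0 -> 'test'
  0 -> 'test'
  3 -> 'data'
  0 -> 'test'

Decoded: "data fast test test data test"


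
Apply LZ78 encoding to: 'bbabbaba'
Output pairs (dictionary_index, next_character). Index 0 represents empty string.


LZ78 encoding steps:
Dictionary: {0: ''}
Step 1: w='' (idx 0), next='b' -> output (0, 'b'), add 'b' as idx 1
Step 2: w='b' (idx 1), next='a' -> output (1, 'a'), add 'ba' as idx 2
Step 3: w='b' (idx 1), next='b' -> output (1, 'b'), add 'bb' as idx 3
Step 4: w='' (idx 0), next='a' -> output (0, 'a'), add 'a' as idx 4
Step 5: w='ba' (idx 2), end of input -> output (2, '')


Encoded: [(0, 'b'), (1, 'a'), (1, 'b'), (0, 'a'), (2, '')]


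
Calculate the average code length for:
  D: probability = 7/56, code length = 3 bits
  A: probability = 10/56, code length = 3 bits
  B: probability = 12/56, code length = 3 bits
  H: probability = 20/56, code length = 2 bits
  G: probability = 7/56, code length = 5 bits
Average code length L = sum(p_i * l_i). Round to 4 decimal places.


Weighted contributions p_i * l_i:
  D: (7/56) * 3 = 21/56
  A: (10/56) * 3 = 30/56
  B: (12/56) * 3 = 36/56
  H: (20/56) * 2 = 40/56
  G: (7/56) * 5 = 35/56
Sum = (21 + 30 + 36 + 40 + 35)/56 = 162/56

L = 162/56 = 2.8929 bits/symbol


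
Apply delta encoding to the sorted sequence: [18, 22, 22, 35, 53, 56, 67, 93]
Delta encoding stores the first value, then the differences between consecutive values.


First value: 18
Deltas:
  22 - 18 = 4
  22 - 22 = 0
  35 - 22 = 13
  53 - 35 = 18
  56 - 53 = 3
  67 - 56 = 11
  93 - 67 = 26


Delta encoded: [18, 4, 0, 13, 18, 3, 11, 26]


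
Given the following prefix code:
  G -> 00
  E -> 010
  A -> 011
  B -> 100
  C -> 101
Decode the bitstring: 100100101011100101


Decoding step by step:
Bits 100 -> B
Bits 100 -> B
Bits 101 -> C
Bits 011 -> A
Bits 100 -> B
Bits 101 -> C


Decoded message: BBCABC


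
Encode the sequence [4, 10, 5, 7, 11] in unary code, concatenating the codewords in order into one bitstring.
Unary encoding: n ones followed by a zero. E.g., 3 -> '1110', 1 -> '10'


Encode each number as n ones followed by a terminating 0:
  4 -> 11110 (5 bits)
  10 -> 11111111110 (11 bits)
  5 -> 111110 (6 bits)
  7 -> 11111110 (8 bits)
  11 -> 111111111110 (12 bits)
Total length = 5 + 11 + 6 + 8 + 12 = 42 bits.

Unary([4, 10, 5, 7, 11]) = 111101111111111011111011111110111111111110 (42 bits)


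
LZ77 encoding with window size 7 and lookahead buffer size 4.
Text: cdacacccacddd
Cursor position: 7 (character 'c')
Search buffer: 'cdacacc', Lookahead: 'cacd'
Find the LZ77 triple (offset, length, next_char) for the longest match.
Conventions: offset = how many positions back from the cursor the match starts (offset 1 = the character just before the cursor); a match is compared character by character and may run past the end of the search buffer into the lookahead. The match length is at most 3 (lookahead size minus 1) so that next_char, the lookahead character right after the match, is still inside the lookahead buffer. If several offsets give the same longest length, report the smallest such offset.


Try each offset into the search buffer:
  offset=1 (pos 6, char 'c'): match length 1
  offset=2 (pos 5, char 'c'): match length 1
  offset=3 (pos 4, char 'a'): match length 0
  offset=4 (pos 3, char 'c'): match length 3
  offset=5 (pos 2, char 'a'): match length 0
  offset=6 (pos 1, char 'd'): match length 0
  offset=7 (pos 0, char 'c'): match length 1
Longest match has length 3 at offset 4.
next_char = character at position 7 + 3 = 10 -> 'd'

Best match: offset=4, length=3 (matching 'cac' starting at position 3)
LZ77 triple: (4, 3, 'd')


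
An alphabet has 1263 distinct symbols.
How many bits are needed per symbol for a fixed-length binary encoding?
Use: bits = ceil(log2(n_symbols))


log2(1263) = 10.3026
Bracket: 2^10 = 1024 < 1263 <= 2^11 = 2048
So ceil(log2(1263)) = 11

bits = ceil(log2(1263)) = ceil(10.3026) = 11 bits


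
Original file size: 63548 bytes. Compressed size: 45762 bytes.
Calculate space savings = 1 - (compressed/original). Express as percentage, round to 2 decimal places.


ratio = compressed/original = 45762/63548 = 0.720117
savings = 1 - ratio = 1 - 0.720117 = 0.279883
as a percentage: 0.279883 * 100 = 27.99%

Space savings = 1 - 45762/63548 = 27.99%


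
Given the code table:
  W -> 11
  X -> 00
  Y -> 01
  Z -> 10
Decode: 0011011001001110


Decoding:
00 -> X
11 -> W
01 -> Y
10 -> Z
01 -> Y
00 -> X
11 -> W
10 -> Z


Result: XWYZYXWZ


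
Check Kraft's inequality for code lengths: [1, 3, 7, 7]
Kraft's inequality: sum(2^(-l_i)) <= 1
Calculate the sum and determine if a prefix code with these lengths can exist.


Sum = 2^(-1) + 2^(-3) + 2^(-7) + 2^(-7)
    = 0.5 + 0.125 + 0.0078125 + 0.0078125
    = 82/128 = 0.640625
Since 0.640625 <= 1, Kraft's inequality IS satisfied.
A prefix code with these lengths CAN exist.

Kraft sum = 0.640625. Satisfied.


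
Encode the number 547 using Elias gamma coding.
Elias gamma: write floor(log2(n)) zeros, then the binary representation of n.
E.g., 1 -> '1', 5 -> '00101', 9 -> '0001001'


num_bits = floor(log2(547)) + 1 = 10
leading_zeros = num_bits - 1 = 9
binary(547) = 1000100011

Elias gamma(547) = '000000000' + '1000100011' = 0000000001000100011 (19 bits)


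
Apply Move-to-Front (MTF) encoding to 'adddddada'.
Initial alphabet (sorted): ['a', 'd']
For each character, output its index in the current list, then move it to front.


MTF encoding:
'a': index 0 in ['a', 'd'] -> ['a', 'd']
'd': index 1 in ['a', 'd'] -> ['d', 'a']
'd': index 0 in ['d', 'a'] -> ['d', 'a']
'd': index 0 in ['d', 'a'] -> ['d', 'a']
'd': index 0 in ['d', 'a'] -> ['d', 'a']
'd': index 0 in ['d', 'a'] -> ['d', 'a']
'a': index 1 in ['d', 'a'] -> ['a', 'd']
'd': index 1 in ['a', 'd'] -> ['d', 'a']
'a': index 1 in ['d', 'a'] -> ['a', 'd']


Output: [0, 1, 0, 0, 0, 0, 1, 1, 1]


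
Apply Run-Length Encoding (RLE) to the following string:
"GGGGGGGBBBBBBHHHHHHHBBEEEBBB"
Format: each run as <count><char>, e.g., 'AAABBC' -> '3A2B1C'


Scanning runs left to right:
  i=0: run of 'G' x 7 -> '7G'
  i=7: run of 'B' x 6 -> '6B'
  i=13: run of 'H' x 7 -> '7H'
  i=20: run of 'B' x 2 -> '2B'
  i=22: run of 'E' x 3 -> '3E'
  i=25: run of 'B' x 3 -> '3B'

RLE = 7G6B7H2B3E3B


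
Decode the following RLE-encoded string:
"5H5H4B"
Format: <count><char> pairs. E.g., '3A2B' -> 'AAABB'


Expanding each <count><char> pair:
  5H -> 'HHHHH'
  5H -> 'HHHHH'
  4B -> 'BBBB'

Decoded = HHHHHHHHHHBBBB


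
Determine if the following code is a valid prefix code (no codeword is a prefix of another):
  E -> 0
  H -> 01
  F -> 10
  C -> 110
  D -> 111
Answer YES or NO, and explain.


Checking each pair (does one codeword prefix another?):
  E='0' vs H='01': prefix -- VIOLATION

NO -- this is NOT a valid prefix code. E (0) is a prefix of H (01).


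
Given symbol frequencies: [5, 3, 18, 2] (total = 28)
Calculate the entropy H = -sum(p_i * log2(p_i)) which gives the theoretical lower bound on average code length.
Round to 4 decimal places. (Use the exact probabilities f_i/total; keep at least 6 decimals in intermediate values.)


Per-symbol terms -p_i * log2(p_i) with p_i = f_i/28:
  p = 5/28 = 0.178571: log2(p) = -2.485427, -p*log2(p) = 0.443826
  p = 3/28 = 0.107143: log2(p) = -3.222392, -p*log2(p) = 0.345256
  p = 18/28 = 0.642857: log2(p) = -0.637430, -p*log2(p) = 0.409776
  p = 2/28 = 0.071429: log2(p) = -3.807355, -p*log2(p) = 0.271954
H = 0.443826 + 0.345256 + 0.409776 + 0.271954 = 1.470812

H = 1.4708 bits/symbol


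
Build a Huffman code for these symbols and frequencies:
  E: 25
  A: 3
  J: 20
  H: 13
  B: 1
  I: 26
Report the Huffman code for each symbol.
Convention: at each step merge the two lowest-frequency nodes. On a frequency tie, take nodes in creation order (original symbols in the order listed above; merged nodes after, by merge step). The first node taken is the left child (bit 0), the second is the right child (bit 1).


Huffman tree construction:
Step 1: Merge B(1) + A(3) = 4
Step 2: Merge (B+A)(4) + H(13) = 17
Step 3: Merge ((B+A)+H)(17) + J(20) = 37
Step 4: Merge E(25) + I(26) = 51
Step 5: Merge (((B+A)+H)+J)(37) + (E+I)(51) = 88
Read each symbol's code off the tree from the root (left child = 0, right child = 1).

Codes:
  E: 10 (length 2)
  A: 0001 (length 4)
  J: 01 (length 2)
  H: 001 (length 3)
  B: 0000 (length 4)
  I: 11 (length 2)
Average code length: 197/88 = 2.2386 bits/symbol


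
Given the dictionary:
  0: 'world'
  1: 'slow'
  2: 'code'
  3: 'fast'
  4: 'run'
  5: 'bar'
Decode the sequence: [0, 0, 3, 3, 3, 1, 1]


Look up each index in the dictionary:
  0 -> 'world'
  0 -> 'world'
  3 -> 'fast'
  3 -> 'fast'
  3 -> 'fast'
  1 -> 'slow'
  1 -> 'slow'

Decoded: "world world fast fast fast slow slow"


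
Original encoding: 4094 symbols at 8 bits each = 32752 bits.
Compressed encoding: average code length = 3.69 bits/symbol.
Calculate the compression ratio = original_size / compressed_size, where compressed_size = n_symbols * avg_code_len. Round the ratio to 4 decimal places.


original_size = n_symbols * orig_bits = 4094 * 8 = 32752 bits
compressed_size = n_symbols * avg_code_len = 4094 * 3.69 = 15106.86 bits
ratio = original_size / compressed_size = 32752 / 15106.86 = 2.168

Compression ratio = 2.168


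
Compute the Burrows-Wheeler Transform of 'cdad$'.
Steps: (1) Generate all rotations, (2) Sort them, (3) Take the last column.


Rotations (sorted):
  0: $cdad -> last char: d
  1: ad$cd -> last char: d
  2: cdad$ -> last char: $
  3: d$cda -> last char: a
  4: dad$c -> last char: c


BWT = dd$ac


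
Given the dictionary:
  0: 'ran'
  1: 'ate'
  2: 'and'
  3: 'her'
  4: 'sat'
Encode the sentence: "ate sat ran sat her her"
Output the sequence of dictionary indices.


Look up each word in the dictionary:
  'ate' -> 1
  'sat' -> 4
  'ran' -> 0
  'sat' -> 4
  'her' -> 3
  'her' -> 3

Encoded: [1, 4, 0, 4, 3, 3]


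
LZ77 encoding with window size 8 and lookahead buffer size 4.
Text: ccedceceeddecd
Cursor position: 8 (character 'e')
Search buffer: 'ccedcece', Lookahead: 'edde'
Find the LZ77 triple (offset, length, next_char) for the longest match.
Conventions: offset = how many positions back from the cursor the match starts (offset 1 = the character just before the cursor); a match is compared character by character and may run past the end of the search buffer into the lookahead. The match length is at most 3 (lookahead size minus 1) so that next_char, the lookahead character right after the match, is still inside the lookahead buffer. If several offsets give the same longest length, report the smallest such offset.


Try each offset into the search buffer:
  offset=1 (pos 7, char 'e'): match length 1
  offset=2 (pos 6, char 'c'): match length 0
  offset=3 (pos 5, char 'e'): match length 1
  offset=4 (pos 4, char 'c'): match length 0
  offset=5 (pos 3, char 'd'): match length 0
  offset=6 (pos 2, char 'e'): match length 2
  offset=7 (pos 1, char 'c'): match length 0
  offset=8 (pos 0, char 'c'): match length 0
Longest match has length 2 at offset 6.
next_char = character at position 8 + 2 = 10 -> 'd'

Best match: offset=6, length=2 (matching 'ed' starting at position 2)
LZ77 triple: (6, 2, 'd')


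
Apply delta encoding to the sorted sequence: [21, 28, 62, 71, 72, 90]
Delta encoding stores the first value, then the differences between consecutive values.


First value: 21
Deltas:
  28 - 21 = 7
  62 - 28 = 34
  71 - 62 = 9
  72 - 71 = 1
  90 - 72 = 18


Delta encoded: [21, 7, 34, 9, 1, 18]


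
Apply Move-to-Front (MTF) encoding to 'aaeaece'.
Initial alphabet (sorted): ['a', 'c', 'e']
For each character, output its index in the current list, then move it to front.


MTF encoding:
'a': index 0 in ['a', 'c', 'e'] -> ['a', 'c', 'e']
'a': index 0 in ['a', 'c', 'e'] -> ['a', 'c', 'e']
'e': index 2 in ['a', 'c', 'e'] -> ['e', 'a', 'c']
'a': index 1 in ['e', 'a', 'c'] -> ['a', 'e', 'c']
'e': index 1 in ['a', 'e', 'c'] -> ['e', 'a', 'c']
'c': index 2 in ['e', 'a', 'c'] -> ['c', 'e', 'a']
'e': index 1 in ['c', 'e', 'a'] -> ['e', 'c', 'a']


Output: [0, 0, 2, 1, 1, 2, 1]


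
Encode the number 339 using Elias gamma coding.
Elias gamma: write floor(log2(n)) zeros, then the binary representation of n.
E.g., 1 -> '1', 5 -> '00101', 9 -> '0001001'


num_bits = floor(log2(339)) + 1 = 9
leading_zeros = num_bits - 1 = 8
binary(339) = 101010011

Elias gamma(339) = '00000000' + '101010011' = 00000000101010011 (17 bits)


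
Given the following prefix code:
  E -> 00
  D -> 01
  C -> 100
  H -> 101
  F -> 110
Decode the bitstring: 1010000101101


Decoding step by step:
Bits 101 -> H
Bits 00 -> E
Bits 00 -> E
Bits 101 -> H
Bits 101 -> H


Decoded message: HEEHH


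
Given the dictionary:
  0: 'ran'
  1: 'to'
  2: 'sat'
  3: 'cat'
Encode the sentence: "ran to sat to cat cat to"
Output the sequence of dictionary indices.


Look up each word in the dictionary:
  'ran' -> 0
  'to' -> 1
  'sat' -> 2
  'to' -> 1
  'cat' -> 3
  'cat' -> 3
  'to' -> 1

Encoded: [0, 1, 2, 1, 3, 3, 1]


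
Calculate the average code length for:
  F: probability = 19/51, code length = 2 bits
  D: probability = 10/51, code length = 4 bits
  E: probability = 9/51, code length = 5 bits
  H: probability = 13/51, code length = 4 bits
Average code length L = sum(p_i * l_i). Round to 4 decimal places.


Weighted contributions p_i * l_i:
  F: (19/51) * 2 = 38/51
  D: (10/51) * 4 = 40/51
  E: (9/51) * 5 = 45/51
  H: (13/51) * 4 = 52/51
Sum = (38 + 40 + 45 + 52)/51 = 175/51

L = 175/51 = 3.4314 bits/symbol


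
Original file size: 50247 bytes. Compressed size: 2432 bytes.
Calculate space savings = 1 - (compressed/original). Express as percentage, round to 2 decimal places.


ratio = compressed/original = 2432/50247 = 0.048401
savings = 1 - ratio = 1 - 0.048401 = 0.951599
as a percentage: 0.951599 * 100 = 95.16%

Space savings = 1 - 2432/50247 = 95.16%


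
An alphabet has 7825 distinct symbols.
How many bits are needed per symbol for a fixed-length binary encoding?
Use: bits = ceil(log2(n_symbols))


log2(7825) = 12.9339
Bracket: 2^12 = 4096 < 7825 <= 2^13 = 8192
So ceil(log2(7825)) = 13

bits = ceil(log2(7825)) = ceil(12.9339) = 13 bits


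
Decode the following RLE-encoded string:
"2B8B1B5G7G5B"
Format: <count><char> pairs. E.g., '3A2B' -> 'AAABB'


Expanding each <count><char> pair:
  2B -> 'BB'
  8B -> 'BBBBBBBB'
  1B -> 'B'
  5G -> 'GGGGG'
  7G -> 'GGGGGGG'
  5B -> 'BBBBB'

Decoded = BBBBBBBBBBBGGGGGGGGGGGGBBBBB


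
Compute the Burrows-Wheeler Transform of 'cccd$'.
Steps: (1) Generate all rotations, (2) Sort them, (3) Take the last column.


Rotations (sorted):
  0: $cccd -> last char: d
  1: cccd$ -> last char: $
  2: ccd$c -> last char: c
  3: cd$cc -> last char: c
  4: d$ccc -> last char: c


BWT = d$ccc


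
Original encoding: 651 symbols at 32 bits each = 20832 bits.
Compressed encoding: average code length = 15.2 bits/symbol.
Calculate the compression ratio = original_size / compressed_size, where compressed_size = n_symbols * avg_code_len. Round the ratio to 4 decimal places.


original_size = n_symbols * orig_bits = 651 * 32 = 20832 bits
compressed_size = n_symbols * avg_code_len = 651 * 15.2 = 9895.2 bits
ratio = original_size / compressed_size = 20832 / 9895.2 = 2.1053

Compression ratio = 2.1053


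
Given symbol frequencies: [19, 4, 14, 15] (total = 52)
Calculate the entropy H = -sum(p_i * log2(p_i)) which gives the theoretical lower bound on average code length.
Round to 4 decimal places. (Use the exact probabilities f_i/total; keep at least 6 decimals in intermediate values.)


Per-symbol terms -p_i * log2(p_i) with p_i = f_i/52:
  p = 19/52 = 0.365385: log2(p) = -1.452512, -p*log2(p) = 0.530726
  p = 4/52 = 0.076923: log2(p) = -3.700440, -p*log2(p) = 0.284649
  p = 14/52 = 0.269231: log2(p) = -1.893085, -p*log2(p) = 0.509677
  p = 15/52 = 0.288462: log2(p) = -1.793549, -p*log2(p) = 0.517370
H = 0.530726 + 0.284649 + 0.509677 + 0.517370 = 1.842422

H = 1.8424 bits/symbol


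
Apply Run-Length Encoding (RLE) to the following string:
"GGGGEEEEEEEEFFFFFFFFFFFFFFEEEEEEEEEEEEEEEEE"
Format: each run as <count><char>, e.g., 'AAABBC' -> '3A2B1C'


Scanning runs left to right:
  i=0: run of 'G' x 4 -> '4G'
  i=4: run of 'E' x 8 -> '8E'
  i=12: run of 'F' x 14 -> '14F'
  i=26: run of 'E' x 17 -> '17E'

RLE = 4G8E14F17E


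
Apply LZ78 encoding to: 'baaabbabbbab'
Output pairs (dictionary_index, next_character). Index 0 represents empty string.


LZ78 encoding steps:
Dictionary: {0: ''}
Step 1: w='' (idx 0), next='b' -> output (0, 'b'), add 'b' as idx 1
Step 2: w='' (idx 0), next='a' -> output (0, 'a'), add 'a' as idx 2
Step 3: w='a' (idx 2), next='a' -> output (2, 'a'), add 'aa' as idx 3
Step 4: w='b' (idx 1), next='b' -> output (1, 'b'), add 'bb' as idx 4
Step 5: w='a' (idx 2), next='b' -> output (2, 'b'), add 'ab' as idx 5
Step 6: w='bb' (idx 4), next='a' -> output (4, 'a'), add 'bba' as idx 6
Step 7: w='b' (idx 1), end of input -> output (1, '')


Encoded: [(0, 'b'), (0, 'a'), (2, 'a'), (1, 'b'), (2, 'b'), (4, 'a'), (1, '')]


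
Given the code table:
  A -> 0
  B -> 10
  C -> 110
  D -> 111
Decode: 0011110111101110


Decoding:
0 -> A
0 -> A
111 -> D
10 -> B
111 -> D
10 -> B
111 -> D
0 -> A


Result: AADBDBDA


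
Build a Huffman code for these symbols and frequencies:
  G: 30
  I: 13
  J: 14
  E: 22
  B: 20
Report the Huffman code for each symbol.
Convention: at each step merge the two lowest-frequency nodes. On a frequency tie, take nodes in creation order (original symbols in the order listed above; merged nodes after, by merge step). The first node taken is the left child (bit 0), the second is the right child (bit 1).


Huffman tree construction:
Step 1: Merge I(13) + J(14) = 27
Step 2: Merge B(20) + E(22) = 42
Step 3: Merge (I+J)(27) + G(30) = 57
Step 4: Merge (B+E)(42) + ((I+J)+G)(57) = 99
Read each symbol's code off the tree from the root (left child = 0, right child = 1).

Codes:
  G: 11 (length 2)
  I: 100 (length 3)
  J: 101 (length 3)
  E: 01 (length 2)
  B: 00 (length 2)
Average code length: 225/99 = 2.2727 bits/symbol


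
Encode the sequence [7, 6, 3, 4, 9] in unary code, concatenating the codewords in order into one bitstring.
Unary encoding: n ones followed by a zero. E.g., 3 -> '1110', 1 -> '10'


Encode each number as n ones followed by a terminating 0:
  7 -> 11111110 (8 bits)
  6 -> 1111110 (7 bits)
  3 -> 1110 (4 bits)
  4 -> 11110 (5 bits)
  9 -> 1111111110 (10 bits)
Total length = 8 + 7 + 4 + 5 + 10 = 34 bits.

Unary([7, 6, 3, 4, 9]) = 1111111011111101110111101111111110 (34 bits)


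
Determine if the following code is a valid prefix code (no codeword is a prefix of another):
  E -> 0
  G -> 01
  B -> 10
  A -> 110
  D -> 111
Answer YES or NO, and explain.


Checking each pair (does one codeword prefix another?):
  E='0' vs G='01': prefix -- VIOLATION

NO -- this is NOT a valid prefix code. E (0) is a prefix of G (01).


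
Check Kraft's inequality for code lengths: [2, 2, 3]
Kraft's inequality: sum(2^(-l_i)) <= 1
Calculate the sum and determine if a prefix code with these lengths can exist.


Sum = 2^(-2) + 2^(-2) + 2^(-3)
    = 0.25 + 0.25 + 0.125
    = 5/8 = 0.625
Since 0.625 <= 1, Kraft's inequality IS satisfied.
A prefix code with these lengths CAN exist.

Kraft sum = 0.625. Satisfied.


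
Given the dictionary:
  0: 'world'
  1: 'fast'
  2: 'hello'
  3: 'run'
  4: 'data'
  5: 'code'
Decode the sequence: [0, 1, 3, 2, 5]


Look up each index in the dictionary:
  0 -> 'world'
  1 -> 'fast'
  3 -> 'run'
  2 -> 'hello'
  5 -> 'code'

Decoded: "world fast run hello code"


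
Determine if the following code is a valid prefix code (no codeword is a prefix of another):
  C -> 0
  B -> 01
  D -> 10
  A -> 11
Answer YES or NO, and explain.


Checking each pair (does one codeword prefix another?):
  C='0' vs B='01': prefix -- VIOLATION

NO -- this is NOT a valid prefix code. C (0) is a prefix of B (01).


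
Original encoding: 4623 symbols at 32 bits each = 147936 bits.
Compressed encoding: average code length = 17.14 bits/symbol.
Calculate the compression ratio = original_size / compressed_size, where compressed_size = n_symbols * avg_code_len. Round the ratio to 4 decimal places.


original_size = n_symbols * orig_bits = 4623 * 32 = 147936 bits
compressed_size = n_symbols * avg_code_len = 4623 * 17.14 = 79238.22 bits
ratio = original_size / compressed_size = 147936 / 79238.22 = 1.867

Compression ratio = 1.867


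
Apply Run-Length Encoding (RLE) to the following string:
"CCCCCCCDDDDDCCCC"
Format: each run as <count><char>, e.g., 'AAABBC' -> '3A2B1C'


Scanning runs left to right:
  i=0: run of 'C' x 7 -> '7C'
  i=7: run of 'D' x 5 -> '5D'
  i=12: run of 'C' x 4 -> '4C'

RLE = 7C5D4C


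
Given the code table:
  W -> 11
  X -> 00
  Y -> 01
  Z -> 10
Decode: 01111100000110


Decoding:
01 -> Y
11 -> W
11 -> W
00 -> X
00 -> X
01 -> Y
10 -> Z


Result: YWWXXYZ


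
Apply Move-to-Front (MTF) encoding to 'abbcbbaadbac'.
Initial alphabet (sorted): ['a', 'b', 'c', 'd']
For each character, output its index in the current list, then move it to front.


MTF encoding:
'a': index 0 in ['a', 'b', 'c', 'd'] -> ['a', 'b', 'c', 'd']
'b': index 1 in ['a', 'b', 'c', 'd'] -> ['b', 'a', 'c', 'd']
'b': index 0 in ['b', 'a', 'c', 'd'] -> ['b', 'a', 'c', 'd']
'c': index 2 in ['b', 'a', 'c', 'd'] -> ['c', 'b', 'a', 'd']
'b': index 1 in ['c', 'b', 'a', 'd'] -> ['b', 'c', 'a', 'd']
'b': index 0 in ['b', 'c', 'a', 'd'] -> ['b', 'c', 'a', 'd']
'a': index 2 in ['b', 'c', 'a', 'd'] -> ['a', 'b', 'c', 'd']
'a': index 0 in ['a', 'b', 'c', 'd'] -> ['a', 'b', 'c', 'd']
'd': index 3 in ['a', 'b', 'c', 'd'] -> ['d', 'a', 'b', 'c']
'b': index 2 in ['d', 'a', 'b', 'c'] -> ['b', 'd', 'a', 'c']
'a': index 2 in ['b', 'd', 'a', 'c'] -> ['a', 'b', 'd', 'c']
'c': index 3 in ['a', 'b', 'd', 'c'] -> ['c', 'a', 'b', 'd']


Output: [0, 1, 0, 2, 1, 0, 2, 0, 3, 2, 2, 3]


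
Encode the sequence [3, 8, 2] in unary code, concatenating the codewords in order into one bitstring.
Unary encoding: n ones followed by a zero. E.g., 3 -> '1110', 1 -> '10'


Encode each number as n ones followed by a terminating 0:
  3 -> 1110 (4 bits)
  8 -> 111111110 (9 bits)
  2 -> 110 (3 bits)
Total length = 4 + 9 + 3 = 16 bits.

Unary([3, 8, 2]) = 1110111111110110 (16 bits)


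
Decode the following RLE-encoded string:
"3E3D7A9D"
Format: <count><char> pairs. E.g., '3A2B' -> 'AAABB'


Expanding each <count><char> pair:
  3E -> 'EEE'
  3D -> 'DDD'
  7A -> 'AAAAAAA'
  9D -> 'DDDDDDDDD'

Decoded = EEEDDDAAAAAAADDDDDDDDD


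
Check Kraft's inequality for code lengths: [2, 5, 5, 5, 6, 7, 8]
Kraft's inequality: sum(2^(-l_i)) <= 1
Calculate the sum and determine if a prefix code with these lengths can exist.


Sum = 2^(-2) + 2^(-5) + 2^(-5) + 2^(-5) + 2^(-6) + 2^(-7) + 2^(-8)
    = 0.25 + 0.03125 + 0.03125 + 0.03125 + 0.015625 + 0.0078125 + 0.00390625
    = 95/256 = 0.37109375
Since 0.37109375 <= 1, Kraft's inequality IS satisfied.
A prefix code with these lengths CAN exist.

Kraft sum = 0.37109375. Satisfied.


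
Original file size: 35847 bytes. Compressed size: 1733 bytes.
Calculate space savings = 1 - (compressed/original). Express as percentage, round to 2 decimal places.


ratio = compressed/original = 1733/35847 = 0.048344
savings = 1 - ratio = 1 - 0.048344 = 0.951656
as a percentage: 0.951656 * 100 = 95.17%

Space savings = 1 - 1733/35847 = 95.17%


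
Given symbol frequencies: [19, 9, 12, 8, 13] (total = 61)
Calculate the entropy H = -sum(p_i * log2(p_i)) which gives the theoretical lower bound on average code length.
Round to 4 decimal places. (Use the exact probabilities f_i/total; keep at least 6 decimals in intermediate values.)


Per-symbol terms -p_i * log2(p_i) with p_i = f_i/61:
  p = 19/61 = 0.311475: log2(p) = -1.682810, -p*log2(p) = 0.524154
  p = 9/61 = 0.147541: log2(p) = -2.760812, -p*log2(p) = 0.407333
  p = 12/61 = 0.196721: log2(p) = -2.345775, -p*log2(p) = 0.461464
  p = 8/61 = 0.131148: log2(p) = -2.930737, -p*log2(p) = 0.384359
  p = 13/61 = 0.213115: log2(p) = -2.230298, -p*log2(p) = 0.475309
H = 0.524154 + 0.407333 + 0.461464 + 0.384359 + 0.475309 = 2.252619

H = 2.2526 bits/symbol


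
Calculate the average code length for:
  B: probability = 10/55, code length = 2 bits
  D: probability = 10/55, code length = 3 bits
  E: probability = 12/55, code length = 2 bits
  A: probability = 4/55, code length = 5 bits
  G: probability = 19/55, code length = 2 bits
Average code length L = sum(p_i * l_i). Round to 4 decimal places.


Weighted contributions p_i * l_i:
  B: (10/55) * 2 = 20/55
  D: (10/55) * 3 = 30/55
  E: (12/55) * 2 = 24/55
  A: (4/55) * 5 = 20/55
  G: (19/55) * 2 = 38/55
Sum = (20 + 30 + 24 + 20 + 38)/55 = 132/55

L = 132/55 = 2.4000 bits/symbol


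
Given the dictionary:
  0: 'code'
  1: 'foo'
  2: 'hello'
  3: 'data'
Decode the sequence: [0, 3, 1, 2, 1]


Look up each index in the dictionary:
  0 -> 'code'
  3 -> 'data'
  1 -> 'foo'
  2 -> 'hello'
  1 -> 'foo'

Decoded: "code data foo hello foo"


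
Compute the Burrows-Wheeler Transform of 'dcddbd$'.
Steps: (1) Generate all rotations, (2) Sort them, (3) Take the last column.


Rotations (sorted):
  0: $dcddbd -> last char: d
  1: bd$dcdd -> last char: d
  2: cddbd$d -> last char: d
  3: d$dcddb -> last char: b
  4: dbd$dcd -> last char: d
  5: dcddbd$ -> last char: $
  6: ddbd$dc -> last char: c


BWT = dddbd$c


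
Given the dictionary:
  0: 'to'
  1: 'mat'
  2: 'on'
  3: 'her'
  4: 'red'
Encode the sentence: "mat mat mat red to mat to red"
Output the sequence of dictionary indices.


Look up each word in the dictionary:
  'mat' -> 1
  'mat' -> 1
  'mat' -> 1
  'red' -> 4
  'to' -> 0
  'mat' -> 1
  'to' -> 0
  'red' -> 4

Encoded: [1, 1, 1, 4, 0, 1, 0, 4]


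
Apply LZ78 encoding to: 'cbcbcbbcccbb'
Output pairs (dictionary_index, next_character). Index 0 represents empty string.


LZ78 encoding steps:
Dictionary: {0: ''}
Step 1: w='' (idx 0), next='c' -> output (0, 'c'), add 'c' as idx 1
Step 2: w='' (idx 0), next='b' -> output (0, 'b'), add 'b' as idx 2
Step 3: w='c' (idx 1), next='b' -> output (1, 'b'), add 'cb' as idx 3
Step 4: w='cb' (idx 3), next='b' -> output (3, 'b'), add 'cbb' as idx 4
Step 5: w='c' (idx 1), next='c' -> output (1, 'c'), add 'cc' as idx 5
Step 6: w='cbb' (idx 4), end of input -> output (4, '')


Encoded: [(0, 'c'), (0, 'b'), (1, 'b'), (3, 'b'), (1, 'c'), (4, '')]


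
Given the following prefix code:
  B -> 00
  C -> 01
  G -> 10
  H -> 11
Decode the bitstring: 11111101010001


Decoding step by step:
Bits 11 -> H
Bits 11 -> H
Bits 11 -> H
Bits 01 -> C
Bits 01 -> C
Bits 00 -> B
Bits 01 -> C


Decoded message: HHHCCBC


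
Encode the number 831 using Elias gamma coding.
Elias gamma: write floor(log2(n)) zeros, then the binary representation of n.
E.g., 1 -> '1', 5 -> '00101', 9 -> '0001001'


num_bits = floor(log2(831)) + 1 = 10
leading_zeros = num_bits - 1 = 9
binary(831) = 1100111111

Elias gamma(831) = '000000000' + '1100111111' = 0000000001100111111 (19 bits)


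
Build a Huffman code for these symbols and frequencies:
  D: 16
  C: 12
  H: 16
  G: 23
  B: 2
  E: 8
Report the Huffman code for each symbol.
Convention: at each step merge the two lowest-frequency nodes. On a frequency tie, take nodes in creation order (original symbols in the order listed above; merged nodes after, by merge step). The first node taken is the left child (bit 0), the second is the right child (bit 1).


Huffman tree construction:
Step 1: Merge B(2) + E(8) = 10
Step 2: Merge (B+E)(10) + C(12) = 22
Step 3: Merge D(16) + H(16) = 32
Step 4: Merge ((B+E)+C)(22) + G(23) = 45
Step 5: Merge (D+H)(32) + (((B+E)+C)+G)(45) = 77
Read each symbol's code off the tree from the root (left child = 0, right child = 1).

Codes:
  D: 00 (length 2)
  C: 101 (length 3)
  H: 01 (length 2)
  G: 11 (length 2)
  B: 1000 (length 4)
  E: 1001 (length 4)
Average code length: 186/77 = 2.4156 bits/symbol


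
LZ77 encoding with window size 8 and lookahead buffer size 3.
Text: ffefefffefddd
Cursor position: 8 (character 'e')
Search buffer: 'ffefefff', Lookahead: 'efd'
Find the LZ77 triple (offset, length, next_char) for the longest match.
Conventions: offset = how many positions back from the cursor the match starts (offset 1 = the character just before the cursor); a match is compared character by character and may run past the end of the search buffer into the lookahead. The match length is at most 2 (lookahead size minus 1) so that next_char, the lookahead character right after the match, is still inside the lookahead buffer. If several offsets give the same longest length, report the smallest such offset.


Try each offset into the search buffer:
  offset=1 (pos 7, char 'f'): match length 0
  offset=2 (pos 6, char 'f'): match length 0
  offset=3 (pos 5, char 'f'): match length 0
  offset=4 (pos 4, char 'e'): match length 2
  offset=5 (pos 3, char 'f'): match length 0
  offset=6 (pos 2, char 'e'): match length 2
  offset=7 (pos 1, char 'f'): match length 0
  offset=8 (pos 0, char 'f'): match length 0
Longest match has length 2, found at offsets 4, 6; take the smallest, offset 4.
next_char = character at position 8 + 2 = 10 -> 'd'

Best match: offset=4, length=2 (matching 'ef' starting at position 4)
LZ77 triple: (4, 2, 'd')


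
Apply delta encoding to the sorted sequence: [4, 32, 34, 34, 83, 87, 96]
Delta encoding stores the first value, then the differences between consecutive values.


First value: 4
Deltas:
  32 - 4 = 28
  34 - 32 = 2
  34 - 34 = 0
  83 - 34 = 49
  87 - 83 = 4
  96 - 87 = 9


Delta encoded: [4, 28, 2, 0, 49, 4, 9]


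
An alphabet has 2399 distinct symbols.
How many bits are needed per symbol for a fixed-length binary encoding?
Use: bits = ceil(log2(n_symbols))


log2(2399) = 11.2282
Bracket: 2^11 = 2048 < 2399 <= 2^12 = 4096
So ceil(log2(2399)) = 12

bits = ceil(log2(2399)) = ceil(11.2282) = 12 bits


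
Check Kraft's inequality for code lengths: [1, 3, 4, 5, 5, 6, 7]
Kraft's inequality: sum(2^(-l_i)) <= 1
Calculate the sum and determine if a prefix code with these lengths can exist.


Sum = 2^(-1) + 2^(-3) + 2^(-4) + 2^(-5) + 2^(-5) + 2^(-6) + 2^(-7)
    = 0.5 + 0.125 + 0.0625 + 0.03125 + 0.03125 + 0.015625 + 0.0078125
    = 99/128 = 0.7734375
Since 0.7734375 <= 1, Kraft's inequality IS satisfied.
A prefix code with these lengths CAN exist.

Kraft sum = 0.7734375. Satisfied.


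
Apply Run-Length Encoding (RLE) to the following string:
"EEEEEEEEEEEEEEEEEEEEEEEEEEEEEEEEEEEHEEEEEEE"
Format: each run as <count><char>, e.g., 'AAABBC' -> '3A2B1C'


Scanning runs left to right:
  i=0: run of 'E' x 35 -> '35E'
  i=35: run of 'H' x 1 -> '1H'
  i=36: run of 'E' x 7 -> '7E'

RLE = 35E1H7E


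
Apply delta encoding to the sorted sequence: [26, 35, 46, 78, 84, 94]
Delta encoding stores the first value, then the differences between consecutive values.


First value: 26
Deltas:
  35 - 26 = 9
  46 - 35 = 11
  78 - 46 = 32
  84 - 78 = 6
  94 - 84 = 10


Delta encoded: [26, 9, 11, 32, 6, 10]


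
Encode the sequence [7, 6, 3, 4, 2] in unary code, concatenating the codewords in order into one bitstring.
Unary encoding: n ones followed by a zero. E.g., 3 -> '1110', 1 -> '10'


Encode each number as n ones followed by a terminating 0:
  7 -> 11111110 (8 bits)
  6 -> 1111110 (7 bits)
  3 -> 1110 (4 bits)
  4 -> 11110 (5 bits)
  2 -> 110 (3 bits)
Total length = 8 + 7 + 4 + 5 + 3 = 27 bits.

Unary([7, 6, 3, 4, 2]) = 111111101111110111011110110 (27 bits)
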